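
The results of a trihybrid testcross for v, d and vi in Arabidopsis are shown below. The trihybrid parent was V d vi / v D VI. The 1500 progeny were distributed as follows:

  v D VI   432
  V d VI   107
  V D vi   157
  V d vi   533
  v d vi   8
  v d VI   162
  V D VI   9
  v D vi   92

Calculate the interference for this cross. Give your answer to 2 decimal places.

The two rarest classes, v d vi and V D VI, are the double crossovers. Comparing them with the parentals, only the v allele has switched, so v is the middle locus and the order is vi – v – d.
vi–v: (199 + 17)/1500 = 0.1440; v–d: (319 + 17)/1500 = 0.2240.
Expected DCO frequency = 0.1440 × 0.2240 ≈ 0.03226; observed = 17/1500 ≈ 0.01133.
Coefficient of coincidence = 0.01133/0.03226 ≈ 0.35; interference = 1 − 0.35 = 0.65.

0.65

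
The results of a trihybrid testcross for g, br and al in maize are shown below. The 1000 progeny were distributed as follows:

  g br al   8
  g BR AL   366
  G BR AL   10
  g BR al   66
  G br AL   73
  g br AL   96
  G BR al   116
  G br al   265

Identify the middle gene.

g

The two most frequent reciprocal classes, G br al and g BR AL, are the parental types, so the F1 was G br al / g BR AL.
The two rarest classes, g br al and G BR AL, are the double crossovers. Comparing them with the parentals, only the g allele has switched, so g is the middle locus and the order is br – g – al.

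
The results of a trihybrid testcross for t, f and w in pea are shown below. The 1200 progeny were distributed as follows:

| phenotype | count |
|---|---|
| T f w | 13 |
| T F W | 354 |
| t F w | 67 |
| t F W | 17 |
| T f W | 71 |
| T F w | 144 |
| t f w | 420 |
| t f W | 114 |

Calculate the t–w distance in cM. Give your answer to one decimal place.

The two most frequent reciprocal classes, t f w and T F W, are the parental types, so the F1 was t f w / T F W.
The two rarest classes, T f w and t F W, are the double crossovers. Comparing them with the parentals, only the t allele has switched, so t is the middle locus and the order is f – t – w.
Crossovers in the t–w interval produce the single-crossover classes t f W and T F w (114 + 144 = 258) plus the double crossovers (30).
RF(t–w) = (258 + 30) / 1200 = 288/1200 = 0.2400 → 24.0 cM.

24.0 cM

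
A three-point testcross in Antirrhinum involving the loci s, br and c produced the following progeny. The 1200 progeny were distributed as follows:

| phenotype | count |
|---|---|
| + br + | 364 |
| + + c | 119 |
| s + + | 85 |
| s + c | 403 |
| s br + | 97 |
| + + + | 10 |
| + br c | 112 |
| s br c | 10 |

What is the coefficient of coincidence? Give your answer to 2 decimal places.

0.47

The two most frequent reciprocal classes, + br + and s + c, are the parental types, so the F1 was + br + / s + c.
The two rarest classes, + + + and s br c, are the double crossovers. Comparing them with the parentals, only the br allele has switched, so br is the middle locus and the order is c – br – s.
c–br: (197 + 20)/1200 = 0.1808; br–s: (216 + 20)/1200 = 0.1967.
Expected DCO frequency = 0.1808 × 0.1967 ≈ 0.03556; observed = 20/1200 ≈ 0.01667.
Coefficient of coincidence = 0.01667/0.03556 ≈ 0.47.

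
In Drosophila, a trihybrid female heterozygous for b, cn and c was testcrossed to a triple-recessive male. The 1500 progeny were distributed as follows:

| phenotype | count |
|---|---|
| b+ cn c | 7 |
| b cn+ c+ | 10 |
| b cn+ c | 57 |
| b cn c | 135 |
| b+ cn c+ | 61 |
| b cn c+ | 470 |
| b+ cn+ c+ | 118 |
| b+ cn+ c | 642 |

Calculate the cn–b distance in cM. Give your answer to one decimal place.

The two most frequent reciprocal classes, b+ cn+ c and b cn c+, are the parental types, so the F1 was b+ cn+ c / b cn c+.
The two rarest classes, b+ cn c and b cn+ c+, are the double crossovers. Comparing them with the parentals, only the cn allele has switched, so cn is the middle locus and the order is c – cn – b.
Crossovers in the cn–b interval produce the single-crossover classes b cn+ c and b+ cn c+ (57 + 61 = 118) plus the double crossovers (17).
RF(cn–b) = (118 + 17) / 1500 = 135/1500 = 0.0900 → 9.0 cM.

9.0 cM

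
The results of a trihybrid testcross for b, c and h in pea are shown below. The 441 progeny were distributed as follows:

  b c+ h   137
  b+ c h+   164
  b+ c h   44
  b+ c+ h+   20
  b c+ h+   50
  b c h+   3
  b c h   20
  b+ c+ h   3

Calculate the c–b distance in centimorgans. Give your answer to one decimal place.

The two most frequent reciprocal classes, b+ c h+ and b c+ h, are the parental types, so the F1 was b+ c h+ / b c+ h.
The two rarest classes, b c h+ and b+ c+ h, are the double crossovers. Comparing them with the parentals, only the b allele has switched, so b is the middle locus and the order is c – b – h.
Crossovers in the c–b interval produce the single-crossover classes b+ c+ h+ and b c h (20 + 20 = 40) plus the double crossovers (6).
RF(c–b) = (40 + 6) / 441 = 46/441 = 0.1043 → 10.4 centimorgans.

10.4 centimorgans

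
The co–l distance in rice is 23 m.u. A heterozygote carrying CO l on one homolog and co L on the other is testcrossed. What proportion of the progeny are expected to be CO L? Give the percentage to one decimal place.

A map distance of 23 m.u. corresponds to a recombination frequency of 0.230.
The F1 is CO l / co L, so CO L is a recombinant gamete class with expected frequency r/2 = 0.230/2 = 0.1150.
That is 0.1150 = 11.5% of the progeny.

11.5%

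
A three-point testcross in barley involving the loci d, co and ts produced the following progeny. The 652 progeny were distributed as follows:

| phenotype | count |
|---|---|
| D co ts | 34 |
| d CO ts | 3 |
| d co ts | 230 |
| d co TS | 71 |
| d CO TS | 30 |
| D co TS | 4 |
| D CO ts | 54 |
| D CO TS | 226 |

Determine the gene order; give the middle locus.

co

The two most frequent reciprocal classes, d co ts and D CO TS, are the parental types, so the F1 was d co ts / D CO TS.
The two rarest classes, d CO ts and D co TS, are the double crossovers. Comparing them with the parentals, only the co allele has switched, so co is the middle locus and the order is d – co – ts.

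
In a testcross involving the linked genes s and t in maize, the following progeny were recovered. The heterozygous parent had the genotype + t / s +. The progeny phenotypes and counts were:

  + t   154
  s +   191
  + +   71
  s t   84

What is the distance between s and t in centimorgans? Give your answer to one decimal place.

31.0 centimorgans

The recombinant classes are + + and s t: 71 + 84 = 155.
Recombination frequency = 155/500 = 0.3100 ≈ 31.0%, i.e. 31.0 centimorgans.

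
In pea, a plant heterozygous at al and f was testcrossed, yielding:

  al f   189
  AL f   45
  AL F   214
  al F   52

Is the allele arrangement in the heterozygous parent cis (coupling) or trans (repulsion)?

cis

The two most frequent classes are AL F (214) and al f (189); these are the parental (non-recombinant) types.
So the F1 carried AL F on one chromosome and al f on the other — the recessive alleles are on the same chromosome (cis / coupling).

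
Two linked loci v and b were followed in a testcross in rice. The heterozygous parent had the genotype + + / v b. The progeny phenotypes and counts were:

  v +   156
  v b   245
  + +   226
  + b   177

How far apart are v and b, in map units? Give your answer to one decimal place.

41.4 map units

The recombinant classes are + b and v +: 177 + 156 = 333.
Recombination frequency = 333/804 = 0.4142 ≈ 41.4%, i.e. 41.4 map units.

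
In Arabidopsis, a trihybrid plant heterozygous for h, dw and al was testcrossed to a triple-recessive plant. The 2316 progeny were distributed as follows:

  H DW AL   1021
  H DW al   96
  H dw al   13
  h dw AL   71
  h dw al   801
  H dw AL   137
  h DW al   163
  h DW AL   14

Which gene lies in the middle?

The two most frequent reciprocal classes, H DW AL and h dw al, are the parental types, so the F1 was H DW AL / h dw al.
The two rarest classes, h DW AL and H dw al, are the double crossovers. Comparing them with the parentals, only the h allele has switched, so h is the middle locus and the order is dw – h – al.

h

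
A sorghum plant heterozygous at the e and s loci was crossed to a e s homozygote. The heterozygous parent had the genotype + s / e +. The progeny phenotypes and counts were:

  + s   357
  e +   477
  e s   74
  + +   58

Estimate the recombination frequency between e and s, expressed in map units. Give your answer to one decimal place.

13.7 map units

The recombinant classes are + + and e s: 58 + 74 = 132.
Recombination frequency = 132/966 = 0.1366 ≈ 13.7%, i.e. 13.7 map units.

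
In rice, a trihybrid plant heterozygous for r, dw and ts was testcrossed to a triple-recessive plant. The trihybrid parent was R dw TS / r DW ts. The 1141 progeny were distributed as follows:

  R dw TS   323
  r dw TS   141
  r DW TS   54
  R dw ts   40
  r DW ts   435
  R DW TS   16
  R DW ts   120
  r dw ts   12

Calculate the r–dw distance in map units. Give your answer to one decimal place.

The two rarest classes, R DW TS and r dw ts, are the double crossovers. Comparing them with the parentals, only the dw allele has switched, so dw is the middle locus and the order is r – dw – ts.
Crossovers in the r–dw interval produce the single-crossover classes r dw TS and R DW ts (141 + 120 = 261) plus the double crossovers (28).
RF(r–dw) = (261 + 28) / 1141 = 289/1141 = 0.2533 → 25.3 map units.

25.3 map units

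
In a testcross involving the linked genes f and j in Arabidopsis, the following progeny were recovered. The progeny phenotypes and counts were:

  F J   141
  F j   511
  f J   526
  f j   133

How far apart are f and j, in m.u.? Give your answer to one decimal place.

20.9 m.u.

The two most frequent classes, F j (511) and f J (526), are the parental types, so the F1 was F j / f J.
The recombinant classes are F J and f j: 141 + 133 = 274.
Recombination frequency = 274/1311 = 0.2090 ≈ 20.9%, i.e. 20.9 m.u.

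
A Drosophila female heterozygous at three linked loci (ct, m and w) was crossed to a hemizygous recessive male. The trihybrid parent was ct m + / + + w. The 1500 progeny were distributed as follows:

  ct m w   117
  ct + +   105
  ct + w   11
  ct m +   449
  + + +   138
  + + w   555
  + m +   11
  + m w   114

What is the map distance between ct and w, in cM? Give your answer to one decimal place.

18.5 cM

The two rarest classes, + m + and ct + w, are the double crossovers. Comparing them with the parentals, only the ct allele has switched, so ct is the middle locus and the order is m – ct – w.
Crossovers in the ct–w interval produce the single-crossover classes ct m w and + + + (117 + 138 = 255) plus the double crossovers (22).
RF(ct–w) = (255 + 22) / 1500 = 277/1500 = 0.1847 → 18.5 cM.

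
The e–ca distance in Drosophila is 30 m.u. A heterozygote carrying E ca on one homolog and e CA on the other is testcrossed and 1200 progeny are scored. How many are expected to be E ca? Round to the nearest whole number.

420

A map distance of 30 m.u. corresponds to a recombination frequency of 0.300.
The F1 is E ca / e CA, so E ca is a parental gamete class with expected frequency (1 − r)/2 = 0.700/2 = 0.3500.
Expected number = 0.3500 × 1200 = 420.00 ≈ 420.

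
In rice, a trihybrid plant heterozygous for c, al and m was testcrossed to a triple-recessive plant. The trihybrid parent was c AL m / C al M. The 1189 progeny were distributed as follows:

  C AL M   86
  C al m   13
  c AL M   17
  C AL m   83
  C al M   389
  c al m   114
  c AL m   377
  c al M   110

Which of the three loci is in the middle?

The two rarest classes, c AL M and C al m, are the double crossovers. Comparing them with the parentals, only the m allele has switched, so m is the middle locus and the order is c – m – al.

m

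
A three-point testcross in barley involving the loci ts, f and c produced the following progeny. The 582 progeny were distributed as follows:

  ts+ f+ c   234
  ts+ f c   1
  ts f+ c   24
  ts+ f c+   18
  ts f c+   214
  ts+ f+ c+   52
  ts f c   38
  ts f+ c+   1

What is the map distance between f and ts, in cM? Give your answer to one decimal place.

7.6 cM

The two most frequent reciprocal classes, ts f c+ and ts+ f+ c, are the parental types, so the F1 was ts f c+ / ts+ f+ c.
The two rarest classes, ts f+ c+ and ts+ f c, are the double crossovers. Comparing them with the parentals, only the f allele has switched, so f is the middle locus and the order is ts – f – c.
Crossovers in the ts–f interval produce the single-crossover classes ts+ f c+ and ts f+ c (18 + 24 = 42) plus the double crossovers (2).
RF(ts–f) = (42 + 2) / 582 = 44/582 = 0.0756 → 7.6 cM.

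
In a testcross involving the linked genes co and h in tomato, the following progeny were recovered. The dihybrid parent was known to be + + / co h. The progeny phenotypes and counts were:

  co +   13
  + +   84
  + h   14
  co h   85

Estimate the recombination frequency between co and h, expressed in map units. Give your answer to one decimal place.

The recombinant classes are + h and co +: 14 + 13 = 27.
Recombination frequency = 27/196 = 0.1378 ≈ 13.8%, i.e. 13.8 map units.

13.8 map units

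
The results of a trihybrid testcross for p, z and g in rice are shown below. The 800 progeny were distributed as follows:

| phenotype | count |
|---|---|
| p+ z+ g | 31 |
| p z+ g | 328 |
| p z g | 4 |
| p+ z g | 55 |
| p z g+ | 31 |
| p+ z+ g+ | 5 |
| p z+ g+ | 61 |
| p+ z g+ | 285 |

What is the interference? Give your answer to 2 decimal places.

The two most frequent reciprocal classes, p+ z g+ and p z+ g, are the parental types, so the F1 was p+ z g+ / p z+ g.
The two rarest classes, p+ z+ g+ and p z g, are the double crossovers. Comparing them with the parentals, only the z allele has switched, so z is the middle locus and the order is p – z – g.
p–z: (62 + 9)/800 = 0.0887; z–g: (116 + 9)/800 = 0.1562.
Expected DCO frequency = 0.0887 × 0.1562 ≈ 0.01385; observed = 9/800 ≈ 0.01125.
Coefficient of coincidence = 0.01125/0.01385 ≈ 0.81; interference = 1 − 0.81 = 0.19.

0.19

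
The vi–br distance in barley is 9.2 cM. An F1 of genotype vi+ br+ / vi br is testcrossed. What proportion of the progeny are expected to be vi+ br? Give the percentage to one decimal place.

4.6%

A map distance of 9.2 cM corresponds to a recombination frequency of 0.092.
The F1 is vi+ br+ / vi br, so vi+ br is a recombinant gamete class with expected frequency r/2 = 0.092/2 = 0.0460.
That is 0.0460 = 4.6% of the progeny.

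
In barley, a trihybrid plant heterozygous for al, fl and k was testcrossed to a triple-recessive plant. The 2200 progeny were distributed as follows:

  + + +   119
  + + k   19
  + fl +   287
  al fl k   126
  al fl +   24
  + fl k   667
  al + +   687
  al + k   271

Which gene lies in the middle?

The two most frequent reciprocal classes, al + + and + fl k, are the parental types, so the F1 was al + + / + fl k.
The two rarest classes, al fl + and + + k, are the double crossovers. Comparing them with the parentals, only the fl allele has switched, so fl is the middle locus and the order is k – fl – al.

fl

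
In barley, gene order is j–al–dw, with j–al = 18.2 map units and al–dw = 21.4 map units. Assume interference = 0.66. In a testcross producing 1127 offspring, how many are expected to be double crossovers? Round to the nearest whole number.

15

Map distances give recombination frequencies of 0.182 and 0.214 for the two intervals.
With interference 0.66 (so coincidence = 0.34), expected double-crossover frequency = 0.182 × 0.214 × 0.34 = 0.01324.
Expected number = 0.01324 × 1127 = 14.92 ≈ 15.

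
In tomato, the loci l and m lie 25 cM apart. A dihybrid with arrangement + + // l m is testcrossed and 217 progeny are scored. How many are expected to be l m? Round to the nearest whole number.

81

A map distance of 25 cM corresponds to a recombination frequency of 0.250.
The F1 is + + / l m, so l m is a parental gamete class with expected frequency (1 − r)/2 = 0.750/2 = 0.3750.
Expected number = 0.3750 × 217 = 81.38 ≈ 81.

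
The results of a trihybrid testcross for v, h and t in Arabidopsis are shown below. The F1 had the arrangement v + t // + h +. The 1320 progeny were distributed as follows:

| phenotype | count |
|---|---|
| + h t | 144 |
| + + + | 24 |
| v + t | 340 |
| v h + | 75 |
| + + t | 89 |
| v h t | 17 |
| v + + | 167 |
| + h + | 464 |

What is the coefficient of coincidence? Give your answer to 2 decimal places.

0.75

The two rarest classes, v h t and + + +, are the double crossovers. Comparing them with the parentals, only the h allele has switched, so h is the middle locus and the order is t – h – v.
t–h: (311 + 41)/1320 = 0.2667; h–v: (164 + 41)/1320 = 0.1553.
Expected DCO frequency = 0.2667 × 0.1553 ≈ 0.04142; observed = 41/1320 ≈ 0.03106.
Coefficient of coincidence = 0.03106/0.04142 ≈ 0.75.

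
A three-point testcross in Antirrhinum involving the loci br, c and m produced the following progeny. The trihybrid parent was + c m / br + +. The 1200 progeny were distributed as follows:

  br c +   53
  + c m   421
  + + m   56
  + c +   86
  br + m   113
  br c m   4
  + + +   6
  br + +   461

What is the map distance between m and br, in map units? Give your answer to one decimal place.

The two rarest classes, br c m and + + +, are the double crossovers. Comparing them with the parentals, only the br allele has switched, so br is the middle locus and the order is c – br – m.
Crossovers in the br–m interval produce the single-crossover classes + c + and br + m (86 + 113 = 199) plus the double crossovers (10).
RF(br–m) = (199 + 10) / 1200 = 209/1200 = 0.1742 → 17.4 map units.

17.4 map units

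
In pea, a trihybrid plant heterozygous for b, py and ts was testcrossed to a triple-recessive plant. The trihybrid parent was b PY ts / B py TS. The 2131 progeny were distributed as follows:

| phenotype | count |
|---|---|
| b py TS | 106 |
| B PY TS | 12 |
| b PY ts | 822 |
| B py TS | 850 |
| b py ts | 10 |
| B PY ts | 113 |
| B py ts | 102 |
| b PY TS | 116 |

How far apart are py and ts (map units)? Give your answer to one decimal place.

11.3 map units

The two rarest classes, b py ts and B PY TS, are the double crossovers. Comparing them with the parentals, only the py allele has switched, so py is the middle locus and the order is b – py – ts.
Crossovers in the py–ts interval produce the single-crossover classes b PY TS and B py ts (116 + 102 = 218) plus the double crossovers (22).
RF(py–ts) = (218 + 22) / 2131 = 240/2131 = 0.1126 → 11.3 map units.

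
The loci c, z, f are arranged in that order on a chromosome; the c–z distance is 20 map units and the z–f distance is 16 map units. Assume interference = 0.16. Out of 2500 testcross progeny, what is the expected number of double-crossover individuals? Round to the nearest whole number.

67

Map distances give recombination frequencies of 0.200 and 0.160 for the two intervals.
With interference 0.16 (so coincidence = 0.84), expected double-crossover frequency = 0.200 × 0.160 × 0.84 = 0.02688.
Expected number = 0.02688 × 2500 = 67.20 ≈ 67.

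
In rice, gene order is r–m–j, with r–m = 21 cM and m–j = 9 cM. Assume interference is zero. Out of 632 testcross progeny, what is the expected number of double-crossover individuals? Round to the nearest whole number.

12

Map distances give recombination frequencies of 0.210 and 0.090 for the two intervals.
With no interference, expected double-crossover frequency = 0.210 × 0.090 = 0.01890.
Expected number = 0.01890 × 632 = 11.94 ≈ 12.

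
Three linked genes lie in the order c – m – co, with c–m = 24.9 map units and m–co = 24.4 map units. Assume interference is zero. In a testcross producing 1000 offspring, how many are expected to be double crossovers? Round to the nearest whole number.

Map distances give recombination frequencies of 0.249 and 0.244 for the two intervals.
With no interference, expected double-crossover frequency = 0.249 × 0.244 = 0.06076.
Expected number = 0.06076 × 1000 = 60.76 ≈ 61.

61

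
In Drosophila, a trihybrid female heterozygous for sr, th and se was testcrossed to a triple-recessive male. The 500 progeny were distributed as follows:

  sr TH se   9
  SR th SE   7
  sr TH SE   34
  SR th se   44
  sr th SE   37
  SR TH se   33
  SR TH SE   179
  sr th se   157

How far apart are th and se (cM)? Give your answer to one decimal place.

The two most frequent reciprocal classes, sr th se and SR TH SE, are the parental types, so the F1 was sr th se / SR TH SE.
The two rarest classes, sr TH se and SR th SE, are the double crossovers. Comparing them with the parentals, only the th allele has switched, so th is the middle locus and the order is sr – th – se.
Crossovers in the th–se interval produce the single-crossover classes sr th SE and SR TH se (37 + 33 = 70) plus the double crossovers (16).
RF(th–se) = (70 + 16) / 500 = 86/500 = 0.1720 → 17.2 cM.

17.2 cM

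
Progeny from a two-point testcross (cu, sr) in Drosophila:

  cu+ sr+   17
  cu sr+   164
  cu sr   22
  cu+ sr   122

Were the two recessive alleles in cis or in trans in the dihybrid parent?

The two most frequent classes are cu+ sr (122) and cu sr+ (164); these are the parental (non-recombinant) types.
So the F1 carried cu+ sr on one chromosome and cu sr+ on the other — the recessive alleles are on opposite chromosomes (trans / repulsion).

trans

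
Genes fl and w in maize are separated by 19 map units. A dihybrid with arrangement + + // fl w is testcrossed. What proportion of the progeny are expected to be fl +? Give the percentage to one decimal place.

9.5%

A map distance of 19 map units corresponds to a recombination frequency of 0.190.
The F1 is + + / fl w, so fl + is a recombinant gamete class with expected frequency r/2 = 0.190/2 = 0.0950.
That is 0.0950 = 9.5% of the progeny.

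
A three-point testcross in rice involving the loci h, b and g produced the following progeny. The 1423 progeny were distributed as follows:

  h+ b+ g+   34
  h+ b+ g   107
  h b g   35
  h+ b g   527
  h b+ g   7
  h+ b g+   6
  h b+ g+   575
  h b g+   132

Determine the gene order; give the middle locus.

The two most frequent reciprocal classes, h b+ g+ and h+ b g, are the parental types, so the F1 was h b+ g+ / h+ b g.
The two rarest classes, h b+ g and h+ b g+, are the double crossovers. Comparing them with the parentals, only the g allele has switched, so g is the middle locus and the order is h – g – b.

g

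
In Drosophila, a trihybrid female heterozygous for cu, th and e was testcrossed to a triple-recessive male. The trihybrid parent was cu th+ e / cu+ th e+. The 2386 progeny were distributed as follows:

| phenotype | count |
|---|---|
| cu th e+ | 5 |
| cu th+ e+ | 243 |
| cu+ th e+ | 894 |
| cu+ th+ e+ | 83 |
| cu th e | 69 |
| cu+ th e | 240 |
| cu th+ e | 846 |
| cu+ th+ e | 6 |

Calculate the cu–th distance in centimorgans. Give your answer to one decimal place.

The two rarest classes, cu+ th+ e and cu th e+, are the double crossovers. Comparing them with the parentals, only the cu allele has switched, so cu is the middle locus and the order is e – cu – th.
Crossovers in the cu–th interval produce the single-crossover classes cu th e and cu+ th+ e+ (69 + 83 = 152) plus the double crossovers (11).
RF(cu–th) = (152 + 11) / 2386 = 163/2386 = 0.0683 → 6.8 centimorgans.

6.8 centimorgans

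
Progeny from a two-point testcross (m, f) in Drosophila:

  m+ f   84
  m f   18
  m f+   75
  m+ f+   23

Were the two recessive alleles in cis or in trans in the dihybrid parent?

trans

The two most frequent classes are m+ f (84) and m f+ (75); these are the parental (non-recombinant) types.
So the F1 carried m+ f on one chromosome and m f+ on the other — the recessive alleles are on opposite chromosomes (trans / repulsion).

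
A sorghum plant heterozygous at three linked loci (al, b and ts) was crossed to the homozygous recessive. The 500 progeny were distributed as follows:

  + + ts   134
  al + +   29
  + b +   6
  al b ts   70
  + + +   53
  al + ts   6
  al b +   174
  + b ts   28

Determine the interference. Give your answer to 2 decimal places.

0.36

The two most frequent reciprocal classes, + + ts and al b +, are the parental types, so the F1 was + + ts / al b +.
The two rarest classes, al + ts and + b +, are the double crossovers. Comparing them with the parentals, only the al allele has switched, so al is the middle locus and the order is b – al – ts.
b–al: (57 + 12)/500 = 0.1380; al–ts: (123 + 12)/500 = 0.2700.
Expected DCO frequency = 0.1380 × 0.2700 ≈ 0.03726; observed = 12/500 ≈ 0.02400.
Coefficient of coincidence = 0.02400/0.03726 ≈ 0.64; interference = 1 − 0.64 = 0.36.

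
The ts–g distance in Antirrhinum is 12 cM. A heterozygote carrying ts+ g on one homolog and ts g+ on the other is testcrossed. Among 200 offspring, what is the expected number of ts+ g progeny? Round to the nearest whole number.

A map distance of 12 cM corresponds to a recombination frequency of 0.120.
The F1 is ts+ g / ts g+, so ts+ g is a parental gamete class with expected frequency (1 − r)/2 = 0.880/2 = 0.4400.
Expected number = 0.4400 × 200 = 88.00 ≈ 88.

88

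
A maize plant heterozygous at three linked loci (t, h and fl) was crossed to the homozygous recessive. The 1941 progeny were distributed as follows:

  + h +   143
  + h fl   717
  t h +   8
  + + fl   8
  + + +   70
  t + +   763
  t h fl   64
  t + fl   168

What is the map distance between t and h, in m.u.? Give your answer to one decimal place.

7.7 m.u.

The two most frequent reciprocal classes, t + + and + h fl, are the parental types, so the F1 was t + + / + h fl.
The two rarest classes, t h + and + + fl, are the double crossovers. Comparing them with the parentals, only the h allele has switched, so h is the middle locus and the order is fl – h – t.
Crossovers in the h–t interval produce the single-crossover classes + + + and t h fl (70 + 64 = 134) plus the double crossovers (16).
RF(h–t) = (134 + 16) / 1941 = 150/1941 = 0.0773 → 7.7 m.u.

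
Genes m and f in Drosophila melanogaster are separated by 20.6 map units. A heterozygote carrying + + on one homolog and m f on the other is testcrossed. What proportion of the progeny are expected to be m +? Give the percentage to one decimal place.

10.3%

A map distance of 20.6 map units corresponds to a recombination frequency of 0.206.
The F1 is + + / m f, so m + is a recombinant gamete class with expected frequency r/2 = 0.206/2 = 0.1030.
That is 0.1030 = 10.3% of the progeny.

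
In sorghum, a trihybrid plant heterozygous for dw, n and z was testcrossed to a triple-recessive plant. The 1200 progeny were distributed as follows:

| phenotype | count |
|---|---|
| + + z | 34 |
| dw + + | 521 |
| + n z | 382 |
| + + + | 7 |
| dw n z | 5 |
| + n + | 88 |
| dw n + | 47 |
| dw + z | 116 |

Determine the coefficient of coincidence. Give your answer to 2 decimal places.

The two most frequent reciprocal classes, dw + + and + n z, are the parental types, so the F1 was dw + + / + n z.
The two rarest classes, + + + and dw n z, are the double crossovers. Comparing them with the parentals, only the dw allele has switched, so dw is the middle locus and the order is z – dw – n.
z–dw: (204 + 12)/1200 = 0.1800; dw–n: (81 + 12)/1200 = 0.0775.
Expected DCO frequency = 0.1800 × 0.0775 ≈ 0.01395; observed = 12/1200 ≈ 0.01000.
Coefficient of coincidence = 0.01000/0.01395 ≈ 0.72.

0.72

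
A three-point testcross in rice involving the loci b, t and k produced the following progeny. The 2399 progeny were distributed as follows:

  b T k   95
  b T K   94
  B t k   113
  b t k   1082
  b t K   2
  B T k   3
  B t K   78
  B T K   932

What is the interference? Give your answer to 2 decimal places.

The two most frequent reciprocal classes, b t k and B T K, are the parental types, so the F1 was b t k / B T K.
The two rarest classes, b t K and B T k, are the double crossovers. Comparing them with the parentals, only the k allele has switched, so k is the middle locus and the order is b – k – t.
b–k: (207 + 5)/2399 = 0.0884; k–t: (173 + 5)/2399 = 0.0742.
Expected DCO frequency = 0.0884 × 0.0742 ≈ 0.00656; observed = 5/2399 ≈ 0.00208.
Coefficient of coincidence = 0.00208/0.00656 ≈ 0.32; interference = 1 − 0.32 = 0.68.

0.68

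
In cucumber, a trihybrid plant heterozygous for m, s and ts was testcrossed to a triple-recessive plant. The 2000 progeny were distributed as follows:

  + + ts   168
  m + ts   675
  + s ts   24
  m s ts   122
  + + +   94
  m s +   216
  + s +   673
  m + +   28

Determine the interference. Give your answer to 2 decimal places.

0.11

The two most frequent reciprocal classes, + s + and m + ts, are the parental types, so the F1 was + s + / m + ts.
The two rarest classes, + s ts and m + +, are the double crossovers. Comparing them with the parentals, only the ts allele has switched, so ts is the middle locus and the order is s – ts – m.
s–ts: (216 + 52)/2000 = 0.1340; ts–m: (384 + 52)/2000 = 0.2180.
Expected DCO frequency = 0.1340 × 0.2180 ≈ 0.02921; observed = 52/2000 ≈ 0.02600.
Coefficient of coincidence = 0.02600/0.02921 ≈ 0.89; interference = 1 − 0.89 = 0.11.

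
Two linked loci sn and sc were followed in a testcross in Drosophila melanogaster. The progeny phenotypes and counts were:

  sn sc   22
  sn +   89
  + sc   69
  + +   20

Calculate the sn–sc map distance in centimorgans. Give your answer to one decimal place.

21.0 centimorgans

The two most frequent classes, + sc (69) and sn + (89), are the parental types, so the F1 was + sc / sn +.
The recombinant classes are + + and sn sc: 20 + 22 = 42.
Recombination frequency = 42/200 = 0.2100 ≈ 21.0%, i.e. 21.0 centimorgans.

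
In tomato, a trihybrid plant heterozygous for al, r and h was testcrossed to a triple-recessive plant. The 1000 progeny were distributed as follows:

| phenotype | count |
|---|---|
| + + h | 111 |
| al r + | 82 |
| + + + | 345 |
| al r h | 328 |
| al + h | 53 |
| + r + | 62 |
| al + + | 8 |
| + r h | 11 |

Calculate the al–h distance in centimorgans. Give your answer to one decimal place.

21.2 centimorgans

The two most frequent reciprocal classes, al r h and + + +, are the parental types, so the F1 was al r h / + + +.
The two rarest classes, + r h and al + +, are the double crossovers. Comparing them with the parentals, only the al allele has switched, so al is the middle locus and the order is h – al – r.
Crossovers in the h–al interval produce the single-crossover classes al r + and + + h (82 + 111 = 193) plus the double crossovers (19).
RF(h–al) = (193 + 19) / 1000 = 212/1000 = 0.2120 → 21.2 centimorgans.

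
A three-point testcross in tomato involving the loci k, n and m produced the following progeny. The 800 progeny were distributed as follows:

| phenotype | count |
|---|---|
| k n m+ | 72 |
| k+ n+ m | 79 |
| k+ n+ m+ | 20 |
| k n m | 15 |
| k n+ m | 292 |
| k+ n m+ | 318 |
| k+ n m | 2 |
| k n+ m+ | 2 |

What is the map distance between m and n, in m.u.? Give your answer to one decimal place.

The two most frequent reciprocal classes, k n+ m and k+ n m+, are the parental types, so the F1 was k n+ m / k+ n m+.
The two rarest classes, k n+ m+ and k+ n m, are the double crossovers. Comparing them with the parentals, only the m allele has switched, so m is the middle locus and the order is n – m – k.
Crossovers in the n–m interval produce the single-crossover classes k n m and k+ n+ m+ (15 + 20 = 35) plus the double crossovers (4).
RF(n–m) = (35 + 4) / 800 = 39/800 = 0.0488 → 4.9 m.u.

4.9 m.u.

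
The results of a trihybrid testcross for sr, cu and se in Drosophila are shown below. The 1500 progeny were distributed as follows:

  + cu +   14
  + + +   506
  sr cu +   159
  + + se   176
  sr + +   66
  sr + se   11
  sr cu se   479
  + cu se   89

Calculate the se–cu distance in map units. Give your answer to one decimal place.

24.0 map units

The two most frequent reciprocal classes, sr cu se and + + +, are the parental types, so the F1 was sr cu se / + + +.
The two rarest classes, sr + se and + cu +, are the double crossovers. Comparing them with the parentals, only the cu allele has switched, so cu is the middle locus and the order is se – cu – sr.
Crossovers in the se–cu interval produce the single-crossover classes sr cu + and + + se (159 + 176 = 335) plus the double crossovers (25).
RF(se–cu) = (335 + 25) / 1500 = 360/1500 = 0.2400 → 24.0 map units.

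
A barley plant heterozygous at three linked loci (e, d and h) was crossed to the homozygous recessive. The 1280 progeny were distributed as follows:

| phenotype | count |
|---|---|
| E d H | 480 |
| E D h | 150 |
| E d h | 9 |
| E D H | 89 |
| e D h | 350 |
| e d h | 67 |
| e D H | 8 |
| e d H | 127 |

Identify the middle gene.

h

The two most frequent reciprocal classes, e D h and E d H, are the parental types, so the F1 was e D h / E d H.
The two rarest classes, e D H and E d h, are the double crossovers. Comparing them with the parentals, only the h allele has switched, so h is the middle locus and the order is d – h – e.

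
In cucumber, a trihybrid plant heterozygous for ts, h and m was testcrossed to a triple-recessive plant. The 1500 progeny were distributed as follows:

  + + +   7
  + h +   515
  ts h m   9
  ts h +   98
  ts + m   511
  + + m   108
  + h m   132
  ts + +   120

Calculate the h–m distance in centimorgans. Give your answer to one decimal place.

The two most frequent reciprocal classes, ts + m and + h +, are the parental types, so the F1 was ts + m / + h +.
The two rarest classes, ts h m and + + +, are the double crossovers. Comparing them with the parentals, only the h allele has switched, so h is the middle locus and the order is ts – h – m.
Crossovers in the h–m interval produce the single-crossover classes ts + + and + h m (120 + 132 = 252) plus the double crossovers (16).
RF(h–m) = (252 + 16) / 1500 = 268/1500 = 0.1787 → 17.9 centimorgans.

17.9 centimorgans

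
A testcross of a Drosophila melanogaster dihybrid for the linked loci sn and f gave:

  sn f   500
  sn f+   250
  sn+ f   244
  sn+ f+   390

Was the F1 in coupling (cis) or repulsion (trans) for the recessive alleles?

cis

The two most frequent classes are sn+ f+ (390) and sn f (500); these are the parental (non-recombinant) types.
So the F1 carried sn+ f+ on one chromosome and sn f on the other — the recessive alleles are on the same chromosome (cis / coupling).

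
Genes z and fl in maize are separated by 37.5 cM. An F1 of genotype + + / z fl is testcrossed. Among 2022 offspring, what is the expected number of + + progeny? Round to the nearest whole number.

632

A map distance of 37.5 cM corresponds to a recombination frequency of 0.375.
The F1 is + + / z fl, so + + is a parental gamete class with expected frequency (1 − r)/2 = 0.625/2 = 0.3125.
Expected number = 0.3125 × 2022 = 631.88 ≈ 632.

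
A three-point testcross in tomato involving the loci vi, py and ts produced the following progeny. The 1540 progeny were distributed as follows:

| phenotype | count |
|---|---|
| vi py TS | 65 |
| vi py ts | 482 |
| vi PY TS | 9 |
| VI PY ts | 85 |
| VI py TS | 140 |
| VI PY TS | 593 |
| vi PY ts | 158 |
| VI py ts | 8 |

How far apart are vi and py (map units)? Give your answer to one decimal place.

The two most frequent reciprocal classes, vi py ts and VI PY TS, are the parental types, so the F1 was vi py ts / VI PY TS.
The two rarest classes, VI py ts and vi PY TS, are the double crossovers. Comparing them with the parentals, only the vi allele has switched, so vi is the middle locus and the order is ts – vi – py.
Crossovers in the vi–py interval produce the single-crossover classes vi PY ts and VI py TS (158 + 140 = 298) plus the double crossovers (17).
RF(vi–py) = (298 + 17) / 1540 = 315/1540 = 0.2045 → 20.5 map units.

20.5 map units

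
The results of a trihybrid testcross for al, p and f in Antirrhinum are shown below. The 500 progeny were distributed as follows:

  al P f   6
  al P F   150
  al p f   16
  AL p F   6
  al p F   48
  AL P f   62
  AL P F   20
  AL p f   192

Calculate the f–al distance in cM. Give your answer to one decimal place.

The two most frequent reciprocal classes, al P F and AL p f, are the parental types, so the F1 was al P F / AL p f.
The two rarest classes, al P f and AL p F, are the double crossovers. Comparing them with the parentals, only the f allele has switched, so f is the middle locus and the order is al – f – p.
Crossovers in the al–f interval produce the single-crossover classes AL P F and al p f (20 + 16 = 36) plus the double crossovers (12).
RF(al–f) = (36 + 12) / 500 = 48/500 = 0.0960 → 9.6 cM.

9.6 cM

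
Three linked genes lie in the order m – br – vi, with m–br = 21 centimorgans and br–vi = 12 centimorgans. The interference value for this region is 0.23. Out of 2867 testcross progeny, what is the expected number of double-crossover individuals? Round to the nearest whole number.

56

Map distances give recombination frequencies of 0.210 and 0.120 for the two intervals.
With interference 0.23 (so coincidence = 0.77), expected double-crossover frequency = 0.210 × 0.120 × 0.77 = 0.01940.
Expected number = 0.01940 × 2867 = 55.63 ≈ 56.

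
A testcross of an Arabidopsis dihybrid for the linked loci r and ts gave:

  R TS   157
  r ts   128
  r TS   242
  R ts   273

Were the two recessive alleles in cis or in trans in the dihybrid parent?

trans

The two most frequent classes are R ts (273) and r TS (242); these are the parental (non-recombinant) types.
So the F1 carried R ts on one chromosome and r TS on the other — the recessive alleles are on opposite chromosomes (trans / repulsion).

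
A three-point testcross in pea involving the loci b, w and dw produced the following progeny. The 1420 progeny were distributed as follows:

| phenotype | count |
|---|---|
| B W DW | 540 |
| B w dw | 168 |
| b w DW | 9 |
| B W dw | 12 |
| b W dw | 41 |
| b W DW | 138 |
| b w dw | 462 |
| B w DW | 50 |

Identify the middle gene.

The two most frequent reciprocal classes, B W DW and b w dw, are the parental types, so the F1 was B W DW / b w dw.
The two rarest classes, B W dw and b w DW, are the double crossovers. Comparing them with the parentals, only the dw allele has switched, so dw is the middle locus and the order is w – dw – b.

dw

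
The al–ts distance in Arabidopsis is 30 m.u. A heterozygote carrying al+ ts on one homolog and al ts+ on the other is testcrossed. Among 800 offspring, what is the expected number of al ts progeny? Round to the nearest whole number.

120

A map distance of 30 m.u. corresponds to a recombination frequency of 0.300.
The F1 is al+ ts / al ts+, so al ts is a recombinant gamete class with expected frequency r/2 = 0.300/2 = 0.1500.
Expected number = 0.1500 × 800 = 120.00 ≈ 120.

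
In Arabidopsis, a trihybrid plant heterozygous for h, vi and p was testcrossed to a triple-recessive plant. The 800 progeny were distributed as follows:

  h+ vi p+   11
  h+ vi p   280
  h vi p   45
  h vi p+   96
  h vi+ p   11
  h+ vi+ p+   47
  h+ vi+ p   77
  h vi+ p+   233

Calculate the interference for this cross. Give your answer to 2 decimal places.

0.21

The two most frequent reciprocal classes, h vi+ p+ and h+ vi p, are the parental types, so the F1 was h vi+ p+ / h+ vi p.
The two rarest classes, h vi+ p and h+ vi p+, are the double crossovers. Comparing them with the parentals, only the p allele has switched, so p is the middle locus and the order is vi – p – h.
vi–p: (173 + 22)/800 = 0.2437; p–h: (92 + 22)/800 = 0.1425.
Expected DCO frequency = 0.2437 × 0.1425 ≈ 0.03473; observed = 22/800 ≈ 0.02750.
Coefficient of coincidence = 0.02750/0.03473 ≈ 0.79; interference = 1 − 0.79 = 0.21.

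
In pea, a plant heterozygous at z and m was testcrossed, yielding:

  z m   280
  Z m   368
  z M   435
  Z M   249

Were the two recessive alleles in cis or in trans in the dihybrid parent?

trans

The two most frequent classes are Z m (368) and z M (435); these are the parental (non-recombinant) types.
So the F1 carried Z m on one chromosome and z M on the other — the recessive alleles are on opposite chromosomes (trans / repulsion).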